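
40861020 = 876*46645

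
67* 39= 2613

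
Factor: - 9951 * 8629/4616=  - 2^( - 3)*3^1 * 31^1*107^1 *577^(  -  1 )*8629^1  =  - 85867179/4616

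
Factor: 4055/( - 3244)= - 5/4=-2^(- 2)*5^1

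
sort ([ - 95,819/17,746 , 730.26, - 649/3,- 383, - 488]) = [ - 488, - 383, - 649/3, - 95, 819/17,  730.26,746 ] 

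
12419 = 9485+2934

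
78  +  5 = 83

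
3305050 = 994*3325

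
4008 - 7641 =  - 3633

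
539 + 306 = 845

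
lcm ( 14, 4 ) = 28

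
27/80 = 27/80= 0.34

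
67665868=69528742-1862874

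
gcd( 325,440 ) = 5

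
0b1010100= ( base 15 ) 59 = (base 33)2I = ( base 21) 40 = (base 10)84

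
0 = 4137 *0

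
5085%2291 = 503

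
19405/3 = 6468 + 1/3 =6468.33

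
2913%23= 15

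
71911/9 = 7990 + 1/9= 7990.11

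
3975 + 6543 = 10518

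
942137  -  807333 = 134804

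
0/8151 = 0 = 0.00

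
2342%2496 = 2342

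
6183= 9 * 687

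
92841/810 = 114+167/270= 114.62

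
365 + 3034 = 3399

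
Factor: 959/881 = 7^1*137^1 * 881^( - 1 )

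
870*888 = 772560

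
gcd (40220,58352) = 4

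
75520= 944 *80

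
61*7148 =436028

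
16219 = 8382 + 7837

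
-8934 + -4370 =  - 13304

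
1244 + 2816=4060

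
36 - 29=7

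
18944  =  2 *9472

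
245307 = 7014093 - 6768786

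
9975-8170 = 1805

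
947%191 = 183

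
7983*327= 2610441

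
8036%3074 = 1888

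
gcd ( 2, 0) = 2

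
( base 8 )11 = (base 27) 9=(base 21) 9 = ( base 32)9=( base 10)9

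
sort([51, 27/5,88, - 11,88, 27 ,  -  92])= [  -  92, - 11,27/5, 27,51,88,88 ] 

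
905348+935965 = 1841313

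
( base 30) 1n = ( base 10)53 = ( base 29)1O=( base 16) 35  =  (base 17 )32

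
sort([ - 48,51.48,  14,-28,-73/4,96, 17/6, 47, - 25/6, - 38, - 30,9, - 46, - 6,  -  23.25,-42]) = [-48,-46,  -  42,-38, -30, - 28,- 23.25,-73/4,- 6, - 25/6,17/6, 9, 14,  47,51.48,96 ]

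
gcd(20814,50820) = 6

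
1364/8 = 341/2 = 170.50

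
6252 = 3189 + 3063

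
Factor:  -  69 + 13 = -56 = -2^3*7^1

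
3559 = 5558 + -1999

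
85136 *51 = 4341936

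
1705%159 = 115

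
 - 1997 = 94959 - 96956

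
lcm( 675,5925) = 53325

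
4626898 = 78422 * 59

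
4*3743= 14972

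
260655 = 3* 86885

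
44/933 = 44/933 = 0.05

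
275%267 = 8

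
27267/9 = 3029+2/3 = 3029.67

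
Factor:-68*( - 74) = 5032 = 2^3*17^1*37^1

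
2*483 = 966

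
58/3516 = 29/1758 = 0.02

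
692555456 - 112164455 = 580391001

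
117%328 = 117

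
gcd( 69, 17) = 1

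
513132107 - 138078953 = 375053154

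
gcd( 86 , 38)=2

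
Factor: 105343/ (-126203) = -101/121 = - 11^( - 2)*101^1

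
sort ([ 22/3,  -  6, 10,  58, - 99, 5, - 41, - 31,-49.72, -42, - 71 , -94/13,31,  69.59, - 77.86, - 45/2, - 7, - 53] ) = [ - 99, - 77.86,- 71, - 53 , - 49.72, - 42, - 41,  -  31,-45/2, - 94/13,  -  7,- 6, 5 , 22/3, 10,31, 58,69.59] 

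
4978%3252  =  1726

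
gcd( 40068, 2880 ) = 36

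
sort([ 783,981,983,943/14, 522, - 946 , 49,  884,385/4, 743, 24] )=[ - 946 , 24,  49,  943/14,385/4 , 522,743,783, 884, 981, 983]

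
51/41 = 1 + 10/41 = 1.24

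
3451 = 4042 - 591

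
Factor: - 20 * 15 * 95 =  - 28500 = - 2^2*3^1*5^3*19^1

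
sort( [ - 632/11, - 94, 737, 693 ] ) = [-94,-632/11, 693 , 737]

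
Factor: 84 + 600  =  2^2*3^2 * 19^1= 684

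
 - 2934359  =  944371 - 3878730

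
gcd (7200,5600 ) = 800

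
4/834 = 2/417 = 0.00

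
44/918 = 22/459=0.05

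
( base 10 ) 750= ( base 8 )1356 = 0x2ee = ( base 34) M2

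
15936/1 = 15936 = 15936.00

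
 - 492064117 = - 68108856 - 423955261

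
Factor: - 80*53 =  - 4240  =  - 2^4*5^1*53^1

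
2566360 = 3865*664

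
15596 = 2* 7798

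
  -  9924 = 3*( - 3308 ) 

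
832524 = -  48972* ( - 17 )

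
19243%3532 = 1583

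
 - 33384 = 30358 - 63742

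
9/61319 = 9/61319 = 0.00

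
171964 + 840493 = 1012457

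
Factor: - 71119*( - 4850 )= 344927150 =2^1*5^2*97^1  *  71119^1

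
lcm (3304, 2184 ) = 128856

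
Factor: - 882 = - 2^1*3^2*7^2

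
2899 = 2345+554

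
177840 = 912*195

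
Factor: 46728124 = 2^2 * 11682031^1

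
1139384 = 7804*146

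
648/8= 81 = 81.00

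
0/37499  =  0 = 0.00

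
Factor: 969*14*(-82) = -1112412 =- 2^2*3^1*7^1*17^1*19^1*41^1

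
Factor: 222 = 2^1*3^1* 37^1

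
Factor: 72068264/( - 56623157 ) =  - 2^3*59^1*179^1 * 853^1 * 6469^(-1 )*8753^( -1) 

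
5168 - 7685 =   -  2517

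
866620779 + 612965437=1479586216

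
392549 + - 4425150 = -4032601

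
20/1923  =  20/1923=0.01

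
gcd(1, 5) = 1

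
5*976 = 4880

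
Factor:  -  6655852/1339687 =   -  2^2*7^1*19^1*12511^1*1339687^( - 1)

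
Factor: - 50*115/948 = -2875/474=   - 2^( - 1 )*3^( - 1)*5^3*23^1*79^( -1 )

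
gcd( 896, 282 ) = 2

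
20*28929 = 578580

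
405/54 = 15/2 = 7.50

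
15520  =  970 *16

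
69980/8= 8747+1/2= 8747.50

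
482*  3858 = 1859556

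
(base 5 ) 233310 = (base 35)705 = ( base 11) 64A0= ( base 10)8580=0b10000110000100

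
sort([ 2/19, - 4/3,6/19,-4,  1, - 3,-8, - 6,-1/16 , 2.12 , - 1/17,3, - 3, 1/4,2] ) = [ - 8 , - 6, - 4, - 3,- 3, - 4/3, - 1/16,- 1/17, 2/19, 1/4,6/19, 1,2,2.12,3 ] 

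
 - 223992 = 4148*( - 54) 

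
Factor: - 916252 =  -  2^2*157^1*1459^1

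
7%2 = 1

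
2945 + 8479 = 11424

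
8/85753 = 8/85753  =  0.00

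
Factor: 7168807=643^1*11149^1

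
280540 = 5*56108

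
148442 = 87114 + 61328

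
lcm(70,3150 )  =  3150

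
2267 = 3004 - 737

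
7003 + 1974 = 8977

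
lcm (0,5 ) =0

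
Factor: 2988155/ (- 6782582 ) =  - 2^( - 1) *5^1* 19^( - 1 )*251^1*2381^1*178489^( - 1 ) 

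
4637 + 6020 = 10657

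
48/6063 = 16/2021 = 0.01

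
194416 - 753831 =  - 559415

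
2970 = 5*594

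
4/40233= 4/40233 = 0.00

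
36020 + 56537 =92557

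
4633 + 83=4716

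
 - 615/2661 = -205/887 = - 0.23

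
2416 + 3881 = 6297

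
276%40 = 36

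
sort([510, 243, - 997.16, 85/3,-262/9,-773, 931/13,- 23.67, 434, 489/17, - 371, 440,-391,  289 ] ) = [  -  997.16, -773, - 391,-371,- 262/9, - 23.67, 85/3, 489/17,931/13,243, 289, 434,440,510 ] 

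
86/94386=43/47193  =  0.00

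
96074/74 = 48037/37= 1298.30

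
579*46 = 26634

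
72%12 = 0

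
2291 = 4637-2346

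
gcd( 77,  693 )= 77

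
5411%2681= 49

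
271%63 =19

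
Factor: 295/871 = 5^1 * 13^( - 1)*59^1*67^(-1)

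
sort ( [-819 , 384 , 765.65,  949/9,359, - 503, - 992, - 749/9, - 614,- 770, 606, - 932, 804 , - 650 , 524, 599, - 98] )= [ - 992, - 932, - 819, - 770, - 650, - 614, - 503, - 98, - 749/9,949/9, 359, 384, 524,  599,606, 765.65, 804]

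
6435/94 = 68+43/94 = 68.46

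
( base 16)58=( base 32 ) 2o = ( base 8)130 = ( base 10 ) 88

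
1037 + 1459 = 2496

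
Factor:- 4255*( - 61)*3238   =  2^1 *5^1 * 23^1*37^1 * 61^1*1619^1 = 840439090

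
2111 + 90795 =92906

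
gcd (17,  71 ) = 1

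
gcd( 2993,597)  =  1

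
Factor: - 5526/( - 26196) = 2^( - 1)*3^1*37^( - 1)*59^ ( - 1 )*307^1 = 921/4366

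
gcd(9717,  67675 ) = 1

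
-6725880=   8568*(-785)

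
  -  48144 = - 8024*6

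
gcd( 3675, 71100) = 75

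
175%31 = 20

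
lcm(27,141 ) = 1269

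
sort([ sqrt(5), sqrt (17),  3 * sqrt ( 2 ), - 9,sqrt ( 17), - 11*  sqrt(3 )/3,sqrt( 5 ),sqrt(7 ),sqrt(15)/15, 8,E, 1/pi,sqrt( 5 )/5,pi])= [ - 9, - 11 * sqrt(3)/3,sqrt(15)/15,1/pi,sqrt( 5 )/5,sqrt( 5 ), sqrt( 5), sqrt(7 ), E,pi, sqrt ( 17 ), sqrt(17 ), 3*sqrt( 2 ),8 ]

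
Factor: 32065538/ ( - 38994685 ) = - 2^1*5^( - 1) * 17^( - 1)*193^( - 1)*431^1 * 2377^(-1) * 37199^1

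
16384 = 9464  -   - 6920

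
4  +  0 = 4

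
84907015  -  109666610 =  - 24759595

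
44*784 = 34496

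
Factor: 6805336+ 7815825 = 14621161 = 43^1*340027^1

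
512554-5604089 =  - 5091535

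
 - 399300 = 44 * ( - 9075 ) 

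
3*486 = 1458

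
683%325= 33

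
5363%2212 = 939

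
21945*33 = 724185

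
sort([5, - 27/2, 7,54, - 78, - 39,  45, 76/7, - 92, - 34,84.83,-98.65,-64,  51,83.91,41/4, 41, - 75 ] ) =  [ - 98.65, - 92, - 78, - 75 ,-64, - 39, - 34, - 27/2, 5, 7,41/4,76/7,41,45, 51, 54,  83.91,84.83 ] 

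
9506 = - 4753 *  (-2 )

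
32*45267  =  1448544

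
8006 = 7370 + 636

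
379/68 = 379/68 = 5.57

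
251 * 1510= 379010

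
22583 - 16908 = 5675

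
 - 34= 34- 68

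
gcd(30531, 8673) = 3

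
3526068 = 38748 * 91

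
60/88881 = 20/29627 = 0.00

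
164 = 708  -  544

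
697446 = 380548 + 316898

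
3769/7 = 3769/7 = 538.43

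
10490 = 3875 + 6615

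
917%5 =2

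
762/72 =10 + 7/12 = 10.58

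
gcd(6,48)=6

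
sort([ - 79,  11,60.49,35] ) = [-79, 11,35,60.49]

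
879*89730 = 78872670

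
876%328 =220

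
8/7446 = 4/3723 = 0.00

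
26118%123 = 42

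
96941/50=96941/50 =1938.82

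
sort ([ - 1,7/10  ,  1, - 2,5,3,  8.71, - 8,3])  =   [ - 8, - 2,  -  1, 7/10 , 1,  3,3,5,8.71]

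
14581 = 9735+4846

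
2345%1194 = 1151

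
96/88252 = 24/22063 = 0.00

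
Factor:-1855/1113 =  - 5/3 = -3^(-1) * 5^1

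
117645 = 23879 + 93766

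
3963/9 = 440 + 1/3 = 440.33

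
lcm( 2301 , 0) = 0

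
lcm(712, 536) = 47704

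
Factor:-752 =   -  2^4*47^1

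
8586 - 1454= 7132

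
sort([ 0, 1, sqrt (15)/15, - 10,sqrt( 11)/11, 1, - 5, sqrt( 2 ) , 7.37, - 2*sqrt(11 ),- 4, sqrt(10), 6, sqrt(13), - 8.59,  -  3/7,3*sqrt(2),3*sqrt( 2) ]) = [ - 10, - 8.59,  -  2 * sqrt( 11) , - 5  , - 4, - 3/7, 0,sqrt( 15 ) /15, sqrt( 11) /11, 1, 1,sqrt( 2),sqrt( 10 ), sqrt(13 ), 3*sqrt (2), 3*sqrt(2), 6, 7.37]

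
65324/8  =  16331/2 = 8165.50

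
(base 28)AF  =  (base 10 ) 295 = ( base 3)101221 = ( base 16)127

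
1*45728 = 45728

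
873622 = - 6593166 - -7466788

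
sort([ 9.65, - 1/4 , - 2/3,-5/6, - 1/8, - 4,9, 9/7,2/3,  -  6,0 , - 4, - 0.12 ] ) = [ - 6 ,-4, - 4, - 5/6 , - 2/3,-1/4,-1/8, - 0.12,0,2/3,  9/7,9, 9.65] 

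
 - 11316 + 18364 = 7048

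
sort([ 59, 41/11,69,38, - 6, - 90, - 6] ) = [ - 90,-6, - 6, 41/11 , 38, 59 , 69 ]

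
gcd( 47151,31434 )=15717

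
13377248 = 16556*808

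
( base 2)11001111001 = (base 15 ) 757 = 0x679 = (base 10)1657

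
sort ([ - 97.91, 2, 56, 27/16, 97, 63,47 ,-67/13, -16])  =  [ - 97.91 ,-16, - 67/13, 27/16,2, 47,56,63 , 97 ] 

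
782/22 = 35+6/11 = 35.55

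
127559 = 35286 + 92273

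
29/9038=29/9038 =0.00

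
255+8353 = 8608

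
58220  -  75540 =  - 17320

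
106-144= - 38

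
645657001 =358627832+287029169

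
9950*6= 59700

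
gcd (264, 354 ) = 6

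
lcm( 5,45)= 45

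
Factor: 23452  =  2^2*11^1*13^1*41^1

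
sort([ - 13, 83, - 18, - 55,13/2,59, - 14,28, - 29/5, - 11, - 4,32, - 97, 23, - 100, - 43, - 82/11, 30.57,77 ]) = [ - 100, - 97  , - 55, - 43, - 18, - 14,-13,-11, - 82/11, - 29/5,  -  4,13/2,23, 28, 30.57 , 32,59,77,83] 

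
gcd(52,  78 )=26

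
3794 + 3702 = 7496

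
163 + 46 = 209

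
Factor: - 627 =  -3^1*11^1 * 19^1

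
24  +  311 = 335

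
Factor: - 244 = -2^2 *61^1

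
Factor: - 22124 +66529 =5^1*83^1 * 107^1 = 44405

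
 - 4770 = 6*( - 795) 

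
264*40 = 10560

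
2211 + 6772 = 8983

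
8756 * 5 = 43780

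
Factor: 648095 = 5^1*7^1 * 18517^1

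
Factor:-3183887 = -7^1*19^1*37^1*647^1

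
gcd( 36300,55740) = 60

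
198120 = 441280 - 243160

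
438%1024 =438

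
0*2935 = 0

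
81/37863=9/4207 = 0.00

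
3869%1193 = 290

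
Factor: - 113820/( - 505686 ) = 70/311= 2^1*5^1*7^1 *311^(  -  1)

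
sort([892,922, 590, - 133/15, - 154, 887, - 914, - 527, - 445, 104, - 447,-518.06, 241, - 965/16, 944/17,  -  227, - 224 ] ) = [ - 914,  -  527, - 518.06, - 447, - 445, - 227, - 224, - 154, - 965/16, - 133/15,  944/17, 104, 241,590, 887, 892,922] 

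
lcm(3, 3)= 3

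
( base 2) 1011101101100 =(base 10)5996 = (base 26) 8MG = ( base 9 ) 8202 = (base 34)56C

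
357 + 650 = 1007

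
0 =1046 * 0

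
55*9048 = 497640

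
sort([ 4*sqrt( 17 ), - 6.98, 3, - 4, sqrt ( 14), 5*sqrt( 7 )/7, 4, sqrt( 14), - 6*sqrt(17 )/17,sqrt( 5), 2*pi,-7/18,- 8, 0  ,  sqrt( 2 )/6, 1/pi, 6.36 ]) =[ - 8 , - 6.98, - 4, - 6*sqrt(17)/17, - 7/18,0,sqrt( 2 ) /6,1/pi, 5*sqrt ( 7)/7,sqrt(5), 3, sqrt(14 ), sqrt(14),4, 2*pi, 6.36, 4*sqrt(17 )]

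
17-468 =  - 451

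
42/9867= 14/3289 =0.00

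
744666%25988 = 17002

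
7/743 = 7/743= 0.01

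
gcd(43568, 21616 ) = 112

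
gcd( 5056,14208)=64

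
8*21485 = 171880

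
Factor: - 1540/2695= - 2^2*7^( - 1 ) = -  4/7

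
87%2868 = 87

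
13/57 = 13/57 = 0.23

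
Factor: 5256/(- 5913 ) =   -  2^3*3^( - 2) = -8/9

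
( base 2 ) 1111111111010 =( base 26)C2M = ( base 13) 3959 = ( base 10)8186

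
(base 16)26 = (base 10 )38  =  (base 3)1102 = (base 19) 20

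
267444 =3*89148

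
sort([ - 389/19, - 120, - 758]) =[  -  758,- 120, - 389/19 ]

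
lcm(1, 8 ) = 8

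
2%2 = 0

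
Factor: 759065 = 5^1 * 151813^1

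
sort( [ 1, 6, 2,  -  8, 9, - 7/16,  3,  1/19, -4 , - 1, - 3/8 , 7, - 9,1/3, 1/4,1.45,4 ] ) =[ - 9,  -  8,  -  4, - 1, - 7/16,  -  3/8,  1/19,  1/4, 1/3, 1, 1.45,2, 3, 4, 6, 7, 9] 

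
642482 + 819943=1462425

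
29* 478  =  13862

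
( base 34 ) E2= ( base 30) fs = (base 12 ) 33A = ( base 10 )478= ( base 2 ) 111011110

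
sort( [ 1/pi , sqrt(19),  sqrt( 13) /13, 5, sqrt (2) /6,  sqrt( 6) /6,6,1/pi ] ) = [ sqrt ( 2)/6,sqrt (13 ) /13,  1/pi, 1/pi, sqrt( 6) /6,sqrt( 19), 5,6]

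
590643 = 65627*9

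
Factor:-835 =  - 5^1*167^1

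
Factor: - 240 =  - 2^4 * 3^1* 5^1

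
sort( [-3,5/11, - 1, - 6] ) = [ - 6, - 3, -1,5/11] 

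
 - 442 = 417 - 859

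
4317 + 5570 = 9887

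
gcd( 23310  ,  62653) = 1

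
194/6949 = 194/6949 = 0.03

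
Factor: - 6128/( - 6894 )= 2^3*3^(-2) =8/9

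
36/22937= 36/22937 = 0.00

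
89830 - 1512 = 88318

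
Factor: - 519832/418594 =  - 724/583=- 2^2*11^( - 1) * 53^( - 1)*181^1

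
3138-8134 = -4996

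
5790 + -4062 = 1728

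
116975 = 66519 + 50456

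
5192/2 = 2596 = 2596.00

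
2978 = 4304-1326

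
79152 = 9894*8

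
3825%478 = 1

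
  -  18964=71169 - 90133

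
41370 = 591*70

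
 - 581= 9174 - 9755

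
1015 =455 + 560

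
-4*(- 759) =3036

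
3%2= 1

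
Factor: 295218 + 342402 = 637620=   2^2*3^1 * 5^1* 10627^1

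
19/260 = 19/260 = 0.07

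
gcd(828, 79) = 1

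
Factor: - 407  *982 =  - 2^1 * 11^1 * 37^1*491^1 = - 399674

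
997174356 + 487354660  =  1484529016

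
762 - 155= 607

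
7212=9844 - 2632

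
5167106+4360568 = 9527674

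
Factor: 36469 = 36469^1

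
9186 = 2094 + 7092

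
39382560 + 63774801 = 103157361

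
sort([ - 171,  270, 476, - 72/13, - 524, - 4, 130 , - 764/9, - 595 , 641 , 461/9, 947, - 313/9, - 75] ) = [ - 595, - 524, - 171, - 764/9,-75, - 313/9,-72/13, - 4,461/9,130, 270,476, 641, 947] 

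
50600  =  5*10120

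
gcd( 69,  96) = 3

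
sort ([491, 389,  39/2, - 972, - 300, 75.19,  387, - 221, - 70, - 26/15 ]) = [ - 972 ,- 300, - 221, - 70, - 26/15,39/2,75.19,387, 389, 491]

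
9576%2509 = 2049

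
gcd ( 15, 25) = 5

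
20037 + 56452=76489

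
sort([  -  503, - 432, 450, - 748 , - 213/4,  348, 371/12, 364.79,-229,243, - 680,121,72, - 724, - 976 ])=[ - 976, - 748, - 724, - 680, - 503, - 432, - 229, - 213/4,371/12, 72, 121,243, 348, 364.79 , 450 ] 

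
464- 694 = -230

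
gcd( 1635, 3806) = 1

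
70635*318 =22461930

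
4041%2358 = 1683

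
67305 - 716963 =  - 649658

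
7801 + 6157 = 13958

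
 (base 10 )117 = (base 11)A7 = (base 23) 52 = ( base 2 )1110101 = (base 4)1311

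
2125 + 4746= 6871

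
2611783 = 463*5641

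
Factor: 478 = 2^1* 239^1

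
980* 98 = 96040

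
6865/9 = 6865/9 =762.78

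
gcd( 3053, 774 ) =43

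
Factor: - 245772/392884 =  - 61443/98221= - 3^2*6827^1*98221^ (-1) 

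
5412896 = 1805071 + 3607825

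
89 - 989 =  - 900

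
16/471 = 16/471 = 0.03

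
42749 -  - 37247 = 79996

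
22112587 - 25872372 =-3759785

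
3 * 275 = 825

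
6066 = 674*9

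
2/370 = 1/185=0.01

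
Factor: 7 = 7^1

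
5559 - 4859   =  700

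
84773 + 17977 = 102750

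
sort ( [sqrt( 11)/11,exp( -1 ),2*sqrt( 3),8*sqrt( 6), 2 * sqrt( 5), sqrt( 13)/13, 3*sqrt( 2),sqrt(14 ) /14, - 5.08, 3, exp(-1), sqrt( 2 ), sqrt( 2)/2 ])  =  [ - 5.08, sqrt( 14) /14,sqrt(13 ) /13, sqrt( 11 )/11, exp( - 1 ),  exp(-1 ),sqrt(2 )/2,sqrt(2), 3,2*sqrt( 3),3*sqrt( 2 ), 2*sqrt(5),8*sqrt( 6)] 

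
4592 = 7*656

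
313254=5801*54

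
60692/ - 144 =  - 422 + 19/36 = - 421.47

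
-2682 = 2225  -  4907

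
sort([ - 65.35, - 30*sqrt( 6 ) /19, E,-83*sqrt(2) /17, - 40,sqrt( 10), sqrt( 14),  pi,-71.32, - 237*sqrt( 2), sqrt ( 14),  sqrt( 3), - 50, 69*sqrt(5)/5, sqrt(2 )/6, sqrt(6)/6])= [-237* sqrt(2), - 71.32, - 65.35, - 50 , - 40,-83 * sqrt(2) /17,-30*sqrt( 6 ) /19, sqrt( 2)/6, sqrt(6 )/6, sqrt(3) , E, pi,sqrt( 10 ), sqrt ( 14), sqrt( 14), 69  *  sqrt(5 )/5 ] 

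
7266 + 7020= 14286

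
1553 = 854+699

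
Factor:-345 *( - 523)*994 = 179352390 = 2^1 * 3^1 * 5^1*7^1 * 23^1*71^1*523^1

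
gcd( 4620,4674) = 6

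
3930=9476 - 5546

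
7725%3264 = 1197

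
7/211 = 7/211 = 0.03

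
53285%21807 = 9671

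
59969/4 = 14992 + 1/4 =14992.25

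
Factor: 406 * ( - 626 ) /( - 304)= 2^( - 2)*7^1*19^( - 1)*29^1*313^1 = 63539/76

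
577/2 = 577/2 = 288.50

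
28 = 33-5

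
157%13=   1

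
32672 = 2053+30619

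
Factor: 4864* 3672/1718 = 8930304/859 = 2^10*3^3 * 17^1*19^1*859^(-1)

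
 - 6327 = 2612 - 8939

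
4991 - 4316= 675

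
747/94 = 747/94= 7.95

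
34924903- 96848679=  - 61923776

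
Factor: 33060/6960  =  19/4=2^( - 2) *19^1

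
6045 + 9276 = 15321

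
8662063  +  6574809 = 15236872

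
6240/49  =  6240/49 = 127.35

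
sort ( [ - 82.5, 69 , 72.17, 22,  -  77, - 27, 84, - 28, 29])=[-82.5, - 77, - 28,- 27,22, 29, 69,72.17, 84 ]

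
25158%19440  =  5718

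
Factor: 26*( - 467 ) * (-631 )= 2^1*13^1*467^1*631^1=7661602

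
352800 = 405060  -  52260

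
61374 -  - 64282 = 125656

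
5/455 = 1/91 =0.01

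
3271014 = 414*7901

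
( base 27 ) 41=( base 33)3a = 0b1101101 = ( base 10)109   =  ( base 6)301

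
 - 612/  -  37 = 612/37  =  16.54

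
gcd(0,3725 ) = 3725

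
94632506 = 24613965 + 70018541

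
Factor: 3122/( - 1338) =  - 7/3 = - 3^(  -  1 ) *7^1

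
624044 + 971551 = 1595595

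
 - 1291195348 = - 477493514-813701834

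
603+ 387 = 990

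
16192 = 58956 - 42764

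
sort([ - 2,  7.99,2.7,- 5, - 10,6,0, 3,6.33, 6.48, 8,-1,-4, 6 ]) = [-10, - 5, - 4 , - 2,-1, 0,2.7, 3, 6,  6,6.33, 6.48, 7.99, 8 ] 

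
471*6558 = 3088818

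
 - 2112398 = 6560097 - 8672495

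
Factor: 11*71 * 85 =66385 =5^1 * 11^1*17^1*71^1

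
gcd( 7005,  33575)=5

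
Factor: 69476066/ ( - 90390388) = - 2^ ( - 1)*11^( - 1)*419^1*7537^1*186757^(-1) = - 3158003/4108654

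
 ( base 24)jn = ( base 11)3A6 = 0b111011111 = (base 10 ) 479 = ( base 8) 737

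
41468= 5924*7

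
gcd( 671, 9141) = 11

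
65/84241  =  65/84241 = 0.00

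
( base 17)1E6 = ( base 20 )16d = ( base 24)M5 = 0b1000010101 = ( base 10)533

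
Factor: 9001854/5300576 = 2^( - 4)*3^4*71^ ( - 1)*181^1*307^1*2333^(  -  1) = 4500927/2650288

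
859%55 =34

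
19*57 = 1083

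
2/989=2/989= 0.00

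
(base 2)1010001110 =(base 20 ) 1ce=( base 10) 654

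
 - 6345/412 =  - 16 + 247/412 = -15.40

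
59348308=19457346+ 39890962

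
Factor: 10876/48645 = 2^2*3^( - 2)*5^(-1 )*23^( - 1)*47^( - 1)*2719^1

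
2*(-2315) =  -4630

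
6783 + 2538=9321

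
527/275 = 1 + 252/275 = 1.92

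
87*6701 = 582987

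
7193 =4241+2952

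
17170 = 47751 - 30581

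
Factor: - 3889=-3889^1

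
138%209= 138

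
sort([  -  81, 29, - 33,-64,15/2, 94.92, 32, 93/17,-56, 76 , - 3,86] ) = [ - 81, - 64, - 56, - 33,- 3, 93/17,  15/2,29, 32, 76, 86,  94.92] 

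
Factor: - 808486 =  - 2^1*7^1 * 17^1*43^1*79^1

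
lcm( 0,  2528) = 0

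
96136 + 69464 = 165600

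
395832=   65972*6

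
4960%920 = 360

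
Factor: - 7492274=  - 2^1 * 17^1*220361^1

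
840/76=11 + 1/19 = 11.05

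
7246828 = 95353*76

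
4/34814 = 2/17407 = 0.00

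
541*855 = 462555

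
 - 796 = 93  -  889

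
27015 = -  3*(-9005) 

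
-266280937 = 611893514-878174451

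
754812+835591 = 1590403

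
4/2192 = 1/548=0.00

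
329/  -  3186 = - 1 + 2857/3186= - 0.10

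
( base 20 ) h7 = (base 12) 24b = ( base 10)347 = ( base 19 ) i5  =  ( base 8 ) 533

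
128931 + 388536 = 517467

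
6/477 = 2/159 =0.01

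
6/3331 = 6/3331 = 0.00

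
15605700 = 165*94580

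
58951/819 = 71 + 802/819= 71.98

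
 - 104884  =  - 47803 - 57081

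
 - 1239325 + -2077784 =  - 3317109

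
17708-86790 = - 69082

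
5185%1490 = 715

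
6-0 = 6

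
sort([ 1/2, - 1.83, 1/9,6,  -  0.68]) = [ - 1.83, - 0.68,1/9, 1/2,6 ]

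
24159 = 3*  8053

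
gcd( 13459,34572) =43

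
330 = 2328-1998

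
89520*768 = 68751360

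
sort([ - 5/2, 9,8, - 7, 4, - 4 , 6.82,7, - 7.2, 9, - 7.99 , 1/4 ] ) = [ - 7.99, - 7.2, - 7, - 4, -5/2, 1/4, 4,6.82,7, 8,9, 9 ] 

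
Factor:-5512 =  - 2^3*13^1*53^1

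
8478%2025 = 378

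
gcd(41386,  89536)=2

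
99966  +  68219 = 168185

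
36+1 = 37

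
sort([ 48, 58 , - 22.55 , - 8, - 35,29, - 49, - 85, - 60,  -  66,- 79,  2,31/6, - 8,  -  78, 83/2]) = [ - 85, - 79, - 78,-66,-60, - 49,-35, - 22.55,-8, - 8,2,31/6,29, 83/2,48, 58 ] 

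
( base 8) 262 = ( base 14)CA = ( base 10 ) 178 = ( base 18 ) 9G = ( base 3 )20121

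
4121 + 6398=10519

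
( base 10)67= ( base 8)103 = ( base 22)31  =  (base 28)2b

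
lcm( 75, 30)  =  150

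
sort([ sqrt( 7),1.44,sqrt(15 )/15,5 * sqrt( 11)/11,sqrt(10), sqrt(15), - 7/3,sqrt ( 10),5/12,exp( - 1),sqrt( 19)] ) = [ - 7/3,sqrt(15)/15,exp( - 1),5/12, 1.44, 5*sqrt ( 11 ) /11,sqrt(7), sqrt(10 ),sqrt( 10),  sqrt( 15),sqrt( 19 ) ]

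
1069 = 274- - 795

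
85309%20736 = 2365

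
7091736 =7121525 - 29789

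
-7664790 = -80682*95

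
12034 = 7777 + 4257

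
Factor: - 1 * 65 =  -  65  =  - 5^1*13^1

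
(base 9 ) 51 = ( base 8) 56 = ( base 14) 34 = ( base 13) 37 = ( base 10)46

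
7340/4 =1835 = 1835.00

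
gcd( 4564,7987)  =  1141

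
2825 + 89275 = 92100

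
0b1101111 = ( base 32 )3f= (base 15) 76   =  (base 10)111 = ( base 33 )3C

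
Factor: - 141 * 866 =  - 2^1*3^1*47^1 * 433^1 = -122106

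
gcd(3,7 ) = 1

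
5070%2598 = 2472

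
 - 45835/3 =-15279 + 2/3 = -  15278.33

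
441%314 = 127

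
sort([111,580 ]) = [111,580]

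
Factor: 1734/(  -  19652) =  - 2^(-1)*3^1*17^( - 1 ) =-  3/34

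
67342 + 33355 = 100697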